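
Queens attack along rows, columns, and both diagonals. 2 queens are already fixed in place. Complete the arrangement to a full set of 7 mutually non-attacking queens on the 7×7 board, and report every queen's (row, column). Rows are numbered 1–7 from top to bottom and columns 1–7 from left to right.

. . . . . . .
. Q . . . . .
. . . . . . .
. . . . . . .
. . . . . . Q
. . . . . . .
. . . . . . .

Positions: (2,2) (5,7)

Row 1: attacked by (2,2)→{1,2,3}; (5,7)→{3,7}. Safe: 4, 5, 6. Place at column 5.
Row 3: attacked by (1,5)→{3,5,7}; (2,2)→{1,2,3}; (5,7)→{5,7}. Safe: 4, 6. Place at column 6.
Row 4: attacked by (1,5)→{2,5}; (2,2)→{2,4}; (3,6)→{5,6,7}; (5,7)→{6,7}. Safe: 1, 3. Place at column 3.
Row 6: attacked by (1,5)→{5}; (2,2)→{2,6}; (3,6)→{3,6}; (4,3)→{1,3,5}; (5,7)→{6,7}. Safe: 4. Place at column 4.
Row 7: attacked by (1,5)→{5}; (2,2)→{2,7}; (3,6)→{2,6}; (4,3)→{3,6}; (5,7)→{5,7}; (6,4)→{3,4,5}. Safe: 1. Place at column 1.
Columns [5, 2, 6, 3, 7, 4, 1], r−c [-4, 0, -3, 1, -2, 2, 6], r+c [6, 4, 9, 7, 12, 10, 8] are all distinct, so no two queens attack.

(1,5) (2,2) (3,6) (4,3) (5,7) (6,4) (7,1)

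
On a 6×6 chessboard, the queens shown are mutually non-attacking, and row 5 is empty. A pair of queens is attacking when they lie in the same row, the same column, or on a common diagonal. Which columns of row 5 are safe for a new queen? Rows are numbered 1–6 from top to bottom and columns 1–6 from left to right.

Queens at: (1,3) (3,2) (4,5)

(1,3) attacks row 5 at column 3.
(3,2) attacks row 5 at column 2 and diagonals 4.
(4,5) attacks row 5 at column 5 and diagonals 4, 6.
Attacked columns: {2, 3, 4, 5, 6}. Safe: {1}.

columns 1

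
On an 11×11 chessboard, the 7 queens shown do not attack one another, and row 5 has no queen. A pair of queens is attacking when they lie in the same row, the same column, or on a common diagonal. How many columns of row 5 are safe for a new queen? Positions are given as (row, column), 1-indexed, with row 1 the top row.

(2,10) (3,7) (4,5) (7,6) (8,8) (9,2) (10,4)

(2,10) attacks row 5 at column 10 and diagonals 7.
(3,7) attacks row 5 at column 7 and diagonals 5, 9.
(4,5) attacks row 5 at column 5 and diagonals 4, 6.
(7,6) attacks row 5 at column 6 and diagonals 4, 8.
(8,8) attacks row 5 at column 8 and diagonals 5, 11.
(9,2) attacks row 5 at column 2 and diagonals 6.
(10,4) attacks row 5 at column 4 and diagonals 9.
Attacked columns: {2, 4, 5, 6, 7, 8, 9, 10, 11}. Safe: {1, 3}.

2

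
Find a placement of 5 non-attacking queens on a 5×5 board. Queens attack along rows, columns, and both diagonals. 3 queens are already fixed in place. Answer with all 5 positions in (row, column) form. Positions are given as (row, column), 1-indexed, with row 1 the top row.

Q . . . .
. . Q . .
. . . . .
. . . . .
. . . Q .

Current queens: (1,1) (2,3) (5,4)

(1,1) (2,3) (3,5) (4,2) (5,4)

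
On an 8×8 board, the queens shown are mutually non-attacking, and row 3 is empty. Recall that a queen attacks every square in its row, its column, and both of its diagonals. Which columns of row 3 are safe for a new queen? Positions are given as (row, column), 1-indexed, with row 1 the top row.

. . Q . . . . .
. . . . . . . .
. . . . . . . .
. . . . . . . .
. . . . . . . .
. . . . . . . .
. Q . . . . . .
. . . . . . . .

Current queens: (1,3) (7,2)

columns 4, 7, 8

(1,3) attacks row 3 at column 3 and diagonals 1, 5.
(7,2) attacks row 3 at column 2 and diagonals 6.
Attacked columns: {1, 2, 3, 5, 6}. Safe: {4, 7, 8}.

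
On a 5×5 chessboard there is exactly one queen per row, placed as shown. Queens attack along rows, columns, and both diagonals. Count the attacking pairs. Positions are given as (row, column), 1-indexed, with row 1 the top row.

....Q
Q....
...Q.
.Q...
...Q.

Same column: (3,4)–(5,4) (column 4).
Same diagonal: (1,5)–(4,2) (|1−4| = |5−2| = 3); (2,1)–(5,4) (|2−5| = |1−4| = 3).
Total attacking pairs: 3.

3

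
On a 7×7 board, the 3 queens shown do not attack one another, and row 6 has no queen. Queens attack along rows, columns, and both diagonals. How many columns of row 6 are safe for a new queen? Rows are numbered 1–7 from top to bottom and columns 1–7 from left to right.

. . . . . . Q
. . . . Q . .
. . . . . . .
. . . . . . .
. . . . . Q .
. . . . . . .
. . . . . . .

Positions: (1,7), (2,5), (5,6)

2

(1,7) attacks row 6 at column 7 and diagonals 2.
(2,5) attacks row 6 at column 5 and diagonals 1.
(5,6) attacks row 6 at column 6 and diagonals 5, 7.
Attacked columns: {1, 2, 5, 6, 7}. Safe: {3, 4}.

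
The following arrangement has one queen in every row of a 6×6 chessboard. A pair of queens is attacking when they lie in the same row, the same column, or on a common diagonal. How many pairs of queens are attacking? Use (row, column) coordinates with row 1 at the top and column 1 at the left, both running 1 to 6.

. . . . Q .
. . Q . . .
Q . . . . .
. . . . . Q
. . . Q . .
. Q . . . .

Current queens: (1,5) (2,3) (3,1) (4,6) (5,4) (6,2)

0

All columns are distinct and no two queens satisfy |Δrow| = |Δcol|, so no pair attacks.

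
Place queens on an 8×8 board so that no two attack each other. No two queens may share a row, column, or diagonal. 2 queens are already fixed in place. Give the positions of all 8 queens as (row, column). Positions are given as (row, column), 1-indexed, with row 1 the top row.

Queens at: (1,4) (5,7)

(1,4) (2,2) (3,8) (4,5) (5,7) (6,1) (7,3) (8,6)

Row 2: attacked by (1,4)→{3,4,5}; (5,7)→{4,7}. Safe: 1, 2, 6, 8. Place at column 2.
Row 3: attacked by (1,4)→{2,4,6}; (2,2)→{1,2,3}; (5,7)→{5,7}. Safe: 8. Place at column 8.
Row 4: attacked by (1,4)→{1,4,7}; (2,2)→{2,4}; (3,8)→{7,8}; (5,7)→{6,7,8}. Safe: 3, 5. Place at column 5.
Row 6: attacked by (1,4)→{4}; (2,2)→{2,6}; (3,8)→{5,8}; (4,5)→{3,5,7}; (5,7)→{6,7,8}. Safe: 1. Place at column 1.
Row 7: attacked by (1,4)→{4}; (2,2)→{2,7}; (3,8)→{4,8}; (4,5)→{2,5,8}; (5,7)→{5,7}; (6,1)→{1,2}. Safe: 3, 6. Place at column 3.
Row 8: attacked by (1,4)→{4}; (2,2)→{2,8}; (3,8)→{3,8}; (4,5)→{1,5}; (5,7)→{4,7}; (6,1)→{1,3}; (7,3)→{2,3,4}. Safe: 6. Place at column 6.
Columns [4, 2, 8, 5, 7, 1, 3, 6], r−c [-3, 0, -5, -1, -2, 5, 4, 2], r+c [5, 4, 11, 9, 12, 7, 10, 14] are all distinct, so no two queens attack.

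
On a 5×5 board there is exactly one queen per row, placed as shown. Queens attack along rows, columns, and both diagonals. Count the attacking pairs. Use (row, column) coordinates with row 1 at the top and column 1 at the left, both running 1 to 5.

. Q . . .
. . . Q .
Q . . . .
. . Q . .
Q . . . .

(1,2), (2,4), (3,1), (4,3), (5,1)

2

Same column: (3,1)–(5,1) (column 1).
Same diagonal: (2,4)–(5,1) (|2−5| = |4−1| = 3).
Total attacking pairs: 2.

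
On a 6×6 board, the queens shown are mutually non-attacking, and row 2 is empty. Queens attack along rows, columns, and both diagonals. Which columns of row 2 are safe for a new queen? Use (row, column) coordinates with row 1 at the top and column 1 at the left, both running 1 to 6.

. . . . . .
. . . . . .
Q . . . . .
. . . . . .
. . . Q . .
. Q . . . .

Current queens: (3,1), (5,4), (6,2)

(3,1) attacks row 2 at column 1 and diagonals 2.
(5,4) attacks row 2 at column 4 and diagonals 1.
(6,2) attacks row 2 at column 2 and diagonals 6.
Attacked columns: {1, 2, 4, 6}. Safe: {3, 5}.

columns 3, 5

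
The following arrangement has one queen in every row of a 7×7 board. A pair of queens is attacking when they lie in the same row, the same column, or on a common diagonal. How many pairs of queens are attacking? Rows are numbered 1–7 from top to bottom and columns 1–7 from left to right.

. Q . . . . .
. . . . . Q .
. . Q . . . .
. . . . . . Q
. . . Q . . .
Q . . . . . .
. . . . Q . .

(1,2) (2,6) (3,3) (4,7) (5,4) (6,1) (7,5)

0

All columns are distinct and no two queens satisfy |Δrow| = |Δcol|, so no pair attacks.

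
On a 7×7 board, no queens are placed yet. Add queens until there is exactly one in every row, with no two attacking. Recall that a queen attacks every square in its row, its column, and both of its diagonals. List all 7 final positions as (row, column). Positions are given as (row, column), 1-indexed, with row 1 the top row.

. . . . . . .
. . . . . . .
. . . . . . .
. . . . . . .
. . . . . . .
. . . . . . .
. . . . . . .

(1,5) (2,7) (3,2) (4,6) (5,3) (6,1) (7,4)

Row 1: Safe: 1, 2, 3, 4, 5, 6, 7. Place at column 5.
Row 2: attacked by (1,5)→{4,5,6}. Safe: 1, 2, 3, 7. Place at column 7.
Row 3: attacked by (1,5)→{3,5,7}; (2,7)→{6,7}. Safe: 1, 2, 4. Place at column 2.
Row 4: attacked by (1,5)→{2,5}; (2,7)→{5,7}; (3,2)→{1,2,3}. Safe: 4, 6. Place at column 6.
Row 5: attacked by (1,5)→{1,5}; (2,7)→{4,7}; (3,2)→{2,4}; (4,6)→{5,6,7}. Safe: 3. Place at column 3.
Row 6: attacked by (1,5)→{5}; (2,7)→{3,7}; (3,2)→{2,5}; (4,6)→{4,6}; (5,3)→{2,3,4}. Safe: 1. Place at column 1.
Row 7: attacked by (1,5)→{5}; (2,7)→{2,7}; (3,2)→{2,6}; (4,6)→{3,6}; (5,3)→{1,3,5}; (6,1)→{1,2}. Safe: 4. Place at column 4.
Columns [5, 7, 2, 6, 3, 1, 4], r−c [-4, -5, 1, -2, 2, 5, 3], r+c [6, 9, 5, 10, 8, 7, 11] are all distinct, so no two queens attack.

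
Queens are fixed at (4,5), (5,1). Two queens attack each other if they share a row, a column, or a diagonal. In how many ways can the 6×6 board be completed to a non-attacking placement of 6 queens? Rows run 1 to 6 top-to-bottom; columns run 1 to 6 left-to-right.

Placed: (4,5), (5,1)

Branch on row 1: col 3 → 1; col 4 → 0; col 6 → 0.
Sum: 1 + 0 + 0 = 1.

1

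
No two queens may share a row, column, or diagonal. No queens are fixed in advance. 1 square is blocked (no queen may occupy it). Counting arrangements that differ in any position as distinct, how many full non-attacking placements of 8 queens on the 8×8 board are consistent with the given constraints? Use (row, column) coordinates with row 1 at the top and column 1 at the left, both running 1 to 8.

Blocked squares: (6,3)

Branch on row 1: col 1 → 4; col 2 → 8; col 3 → 16; col 4 → 16; col 5 → 17; col 6 → 15; col 7 → 8; col 8 → 4.
Sum: 4 + 8 + 16 + 16 + 17 + 15 + 8 + 4 = 88.

88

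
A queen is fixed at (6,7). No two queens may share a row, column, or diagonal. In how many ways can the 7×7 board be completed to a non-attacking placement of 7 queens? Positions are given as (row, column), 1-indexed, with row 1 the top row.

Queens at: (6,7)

Branch on row 1: col 1 → 1; col 3 → 2; col 4 → 2; col 5 → 1; col 6 → 1.
Sum: 1 + 2 + 2 + 1 + 1 = 7.

7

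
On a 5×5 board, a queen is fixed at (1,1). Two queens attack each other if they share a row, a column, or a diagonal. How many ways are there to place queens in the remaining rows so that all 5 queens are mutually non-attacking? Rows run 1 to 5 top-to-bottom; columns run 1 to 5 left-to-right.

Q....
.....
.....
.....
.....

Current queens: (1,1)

Branch on row 2: col 3 → 1; col 4 → 1; col 5 → 0.
Sum: 1 + 1 + 0 = 2.

2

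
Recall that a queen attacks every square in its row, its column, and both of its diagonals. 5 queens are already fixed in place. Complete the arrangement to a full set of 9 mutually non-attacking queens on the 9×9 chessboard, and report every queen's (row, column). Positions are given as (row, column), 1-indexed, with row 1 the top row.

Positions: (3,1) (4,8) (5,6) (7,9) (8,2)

(1,7) (2,5) (3,1) (4,8) (5,6) (6,3) (7,9) (8,2) (9,4)

Row 1: attacked by (3,1)→{1,3}; (4,8)→{5,8}; (5,6)→{2,6}; (7,9)→{3,9}; (8,2)→{2,9}. Safe: 4, 7. Place at column 7.
Row 2: attacked by (1,7)→{6,7,8}; (3,1)→{1,2}; (4,8)→{6,8}; (5,6)→{3,6,9}; (7,9)→{4,9}; (8,2)→{2,8}. Safe: 5. Place at column 5.
Row 6: attacked by (1,7)→{2,7}; (2,5)→{1,5,9}; (3,1)→{1,4}; (4,8)→{6,8}; (5,6)→{5,6,7}; (7,9)→{8,9}; (8,2)→{2,4}. Safe: 3. Place at column 3.
Row 9: attacked by (1,7)→{7}; (2,5)→{5}; (3,1)→{1,7}; (4,8)→{3,8}; (5,6)→{2,6}; (6,3)→{3,6}; (7,9)→{7,9}; (8,2)→{1,2,3}. Safe: 4. Place at column 4.
Columns [7, 5, 1, 8, 6, 3, 9, 2, 4], r−c [-6, -3, 2, -4, -1, 3, -2, 6, 5], r+c [8, 7, 4, 12, 11, 9, 16, 10, 13] are all distinct, so no two queens attack.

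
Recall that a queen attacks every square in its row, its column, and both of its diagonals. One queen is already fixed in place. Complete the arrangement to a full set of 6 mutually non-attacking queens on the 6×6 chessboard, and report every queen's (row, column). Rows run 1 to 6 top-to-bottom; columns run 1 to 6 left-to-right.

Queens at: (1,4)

Row 2: attacked by (1,4)→{3,4,5}. Safe: 1, 2, 6. Place at column 1.
Row 3: attacked by (1,4)→{2,4,6}; (2,1)→{1,2}. Safe: 3, 5. Place at column 5.
Row 4: attacked by (1,4)→{1,4}; (2,1)→{1,3}; (3,5)→{4,5,6}. Safe: 2. Place at column 2.
Row 5: attacked by (1,4)→{4}; (2,1)→{1,4}; (3,5)→{3,5}; (4,2)→{1,2,3}. Safe: 6. Place at column 6.
Row 6: attacked by (1,4)→{4}; (2,1)→{1,5}; (3,5)→{2,5}; (4,2)→{2,4}; (5,6)→{5,6}. Safe: 3. Place at column 3.
Columns [4, 1, 5, 2, 6, 3], r−c [-3, 1, -2, 2, -1, 3], r+c [5, 3, 8, 6, 11, 9] are all distinct, so no two queens attack.

(1,4) (2,1) (3,5) (4,2) (5,6) (6,3)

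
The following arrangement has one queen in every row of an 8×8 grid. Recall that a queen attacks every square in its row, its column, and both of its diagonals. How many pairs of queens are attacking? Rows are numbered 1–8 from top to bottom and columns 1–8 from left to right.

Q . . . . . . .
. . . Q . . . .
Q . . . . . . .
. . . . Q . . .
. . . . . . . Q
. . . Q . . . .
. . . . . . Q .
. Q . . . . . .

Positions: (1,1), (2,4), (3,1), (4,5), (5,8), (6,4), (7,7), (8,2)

Same column: (1,1)–(3,1) (column 1); (2,4)–(6,4) (column 4).
Same diagonal: (1,1)–(7,7) (|1−7| = |1−7| = 6); (3,1)–(6,4) (|3−6| = |1−4| = 3); (6,4)–(8,2) (|6−8| = |4−2| = 2).
Total attacking pairs: 5.

5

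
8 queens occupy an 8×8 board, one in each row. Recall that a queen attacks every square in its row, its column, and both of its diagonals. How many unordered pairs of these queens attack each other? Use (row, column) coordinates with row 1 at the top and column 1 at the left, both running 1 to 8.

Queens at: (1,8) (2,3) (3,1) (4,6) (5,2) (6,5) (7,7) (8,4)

0

All columns are distinct and no two queens satisfy |Δrow| = |Δcol|, so no pair attacks.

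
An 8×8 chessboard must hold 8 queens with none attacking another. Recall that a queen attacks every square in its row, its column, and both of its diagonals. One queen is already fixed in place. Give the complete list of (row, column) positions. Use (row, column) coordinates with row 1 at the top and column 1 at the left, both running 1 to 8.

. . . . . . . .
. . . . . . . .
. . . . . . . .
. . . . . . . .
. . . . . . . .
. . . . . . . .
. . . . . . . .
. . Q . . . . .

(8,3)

(1,2) (2,5) (3,7) (4,4) (5,1) (6,8) (7,6) (8,3)

Row 1: attacked by (8,3)→{3}. Safe: 1, 2, 4, 5, 6, 7, 8. Place at column 2.
Row 2: attacked by (1,2)→{1,2,3}; (8,3)→{3}. Safe: 4, 5, 6, 7, 8. Place at column 5.
Row 3: attacked by (1,2)→{2,4}; (2,5)→{4,5,6}; (8,3)→{3,8}. Safe: 1, 7. Place at column 7.
Row 4: attacked by (1,2)→{2,5}; (2,5)→{3,5,7}; (3,7)→{6,7,8}; (8,3)→{3,7}. Safe: 1, 4. Place at column 4.
Row 5: attacked by (1,2)→{2,6}; (2,5)→{2,5,8}; (3,7)→{5,7}; (4,4)→{3,4,5}; (8,3)→{3,6}. Safe: 1. Place at column 1.
Row 6: attacked by (1,2)→{2,7}; (2,5)→{1,5}; (3,7)→{4,7}; (4,4)→{2,4,6}; (5,1)→{1,2}; (8,3)→{1,3,5}. Safe: 8. Place at column 8.
Row 7: attacked by (1,2)→{2,8}; (2,5)→{5}; (3,7)→{3,7}; (4,4)→{1,4,7}; (5,1)→{1,3}; (6,8)→{7,8}; (8,3)→{2,3,4}. Safe: 6. Place at column 6.
Columns [2, 5, 7, 4, 1, 8, 6, 3], r−c [-1, -3, -4, 0, 4, -2, 1, 5], r+c [3, 7, 10, 8, 6, 14, 13, 11] are all distinct, so no two queens attack.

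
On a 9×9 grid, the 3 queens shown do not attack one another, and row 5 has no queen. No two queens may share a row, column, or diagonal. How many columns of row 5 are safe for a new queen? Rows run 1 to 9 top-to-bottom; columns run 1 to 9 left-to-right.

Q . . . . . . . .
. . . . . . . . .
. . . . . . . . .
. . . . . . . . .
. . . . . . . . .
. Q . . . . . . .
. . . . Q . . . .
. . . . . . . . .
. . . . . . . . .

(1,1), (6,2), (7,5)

4

(1,1) attacks row 5 at column 1 and diagonals 5.
(6,2) attacks row 5 at column 2 and diagonals 1, 3.
(7,5) attacks row 5 at column 5 and diagonals 3, 7.
Attacked columns: {1, 2, 3, 5, 7}. Safe: {4, 6, 8, 9}.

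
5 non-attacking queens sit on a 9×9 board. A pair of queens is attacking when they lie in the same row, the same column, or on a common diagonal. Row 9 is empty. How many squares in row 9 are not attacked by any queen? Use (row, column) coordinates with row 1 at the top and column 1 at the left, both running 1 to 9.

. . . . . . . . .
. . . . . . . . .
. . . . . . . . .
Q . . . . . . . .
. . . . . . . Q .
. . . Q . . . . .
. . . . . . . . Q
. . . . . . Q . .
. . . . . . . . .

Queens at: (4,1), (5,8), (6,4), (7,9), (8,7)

(4,1) attacks row 9 at column 1 and diagonals 6.
(5,8) attacks row 9 at column 8 and diagonals 4.
(6,4) attacks row 9 at column 4 and diagonals 1, 7.
(7,9) attacks row 9 at column 9 and diagonals 7.
(8,7) attacks row 9 at column 7 and diagonals 6, 8.
Attacked columns: {1, 4, 6, 7, 8, 9}. Safe: {2, 3, 5}.

3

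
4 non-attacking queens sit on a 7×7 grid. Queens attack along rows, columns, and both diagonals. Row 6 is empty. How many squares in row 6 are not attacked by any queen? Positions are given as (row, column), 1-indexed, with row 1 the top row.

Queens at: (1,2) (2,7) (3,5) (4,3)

2

(1,2) attacks row 6 at column 2 and diagonals 7.
(2,7) attacks row 6 at column 7 and diagonals 3.
(3,5) attacks row 6 at column 5 and diagonals 2.
(4,3) attacks row 6 at column 3 and diagonals 1, 5.
Attacked columns: {1, 2, 3, 5, 7}. Safe: {4, 6}.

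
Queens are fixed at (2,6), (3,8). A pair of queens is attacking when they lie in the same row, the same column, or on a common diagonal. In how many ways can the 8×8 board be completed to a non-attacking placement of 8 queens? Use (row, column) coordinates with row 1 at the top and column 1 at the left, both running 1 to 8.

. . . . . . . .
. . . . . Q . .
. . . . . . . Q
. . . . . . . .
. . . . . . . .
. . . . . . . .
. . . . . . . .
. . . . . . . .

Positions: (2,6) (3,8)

7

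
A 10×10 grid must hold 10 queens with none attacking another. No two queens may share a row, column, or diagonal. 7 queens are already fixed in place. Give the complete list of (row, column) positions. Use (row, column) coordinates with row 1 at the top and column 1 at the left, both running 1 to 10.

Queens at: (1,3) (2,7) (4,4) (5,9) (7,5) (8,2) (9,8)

Row 3: attacked by (1,3)→{1,3,5}; (2,7)→{6,7,8}; (4,4)→{3,4,5}; (5,9)→{7,9}; (7,5)→{1,5,9}; (8,2)→{2,7}; (9,8)→{2,8}. Safe: 10. Place at column 10.
Row 6: attacked by (1,3)→{3,8}; (2,7)→{3,7}; (3,10)→{7,10}; (4,4)→{2,4,6}; (5,9)→{8,9,10}; (7,5)→{4,5,6}; (8,2)→{2,4}; (9,8)→{5,8}. Safe: 1. Place at column 1.
Row 10: attacked by (1,3)→{3}; (2,7)→{7}; (3,10)→{3,10}; (4,4)→{4,10}; (5,9)→{4,9}; (6,1)→{1,5}; (7,5)→{2,5,8}; (8,2)→{2,4}; (9,8)→{7,8,9}. Safe: 6. Place at column 6.
Columns [3, 7, 10, 4, 9, 1, 5, 2, 8, 6], r−c [-2, -5, -7, 0, -4, 5, 2, 6, 1, 4], r+c [4, 9, 13, 8, 14, 7, 12, 10, 17, 16] are all distinct, so no two queens attack.

(1,3) (2,7) (3,10) (4,4) (5,9) (6,1) (7,5) (8,2) (9,8) (10,6)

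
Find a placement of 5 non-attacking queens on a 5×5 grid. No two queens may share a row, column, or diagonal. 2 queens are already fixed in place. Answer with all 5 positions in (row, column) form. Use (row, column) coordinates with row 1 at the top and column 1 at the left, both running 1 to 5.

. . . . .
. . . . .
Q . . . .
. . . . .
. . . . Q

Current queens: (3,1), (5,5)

Row 1: attacked by (3,1)→{1,3}; (5,5)→{1,5}. Safe: 2, 4. Place at column 2.
Row 2: attacked by (1,2)→{1,2,3}; (3,1)→{1,2}; (5,5)→{2,5}. Safe: 4. Place at column 4.
Row 4: attacked by (1,2)→{2,5}; (2,4)→{2,4}; (3,1)→{1,2}; (5,5)→{4,5}. Safe: 3. Place at column 3.
Columns [2, 4, 1, 3, 5], r−c [-1, -2, 2, 1, 0], r+c [3, 6, 4, 7, 10] are all distinct, so no two queens attack.

(1,2) (2,4) (3,1) (4,3) (5,5)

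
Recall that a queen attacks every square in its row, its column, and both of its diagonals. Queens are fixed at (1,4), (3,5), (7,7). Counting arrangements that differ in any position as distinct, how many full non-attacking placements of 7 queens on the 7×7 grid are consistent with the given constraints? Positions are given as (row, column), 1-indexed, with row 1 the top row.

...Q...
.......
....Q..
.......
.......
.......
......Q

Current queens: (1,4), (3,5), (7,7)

Branch on row 2: col 1 → 1.
Sum: 1 = 1.

1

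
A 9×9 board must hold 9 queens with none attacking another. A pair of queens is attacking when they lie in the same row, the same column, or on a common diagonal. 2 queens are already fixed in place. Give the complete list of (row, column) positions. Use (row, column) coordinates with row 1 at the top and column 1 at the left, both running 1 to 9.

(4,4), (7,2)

Row 1: attacked by (4,4)→{1,4,7}; (7,2)→{2,8}. Safe: 3, 5, 6, 9. Place at column 6.
Row 2: attacked by (1,6)→{5,6,7}; (4,4)→{2,4,6}; (7,2)→{2,7}. Safe: 1, 3, 8, 9. Place at column 9.
Row 3: attacked by (1,6)→{4,6,8}; (2,9)→{8,9}; (4,4)→{3,4,5}; (7,2)→{2,6}. Safe: 1, 7. Place at column 7.
Row 5: attacked by (1,6)→{2,6}; (2,9)→{6,9}; (3,7)→{5,7,9}; (4,4)→{3,4,5}; (7,2)→{2,4}. Safe: 1, 8. Place at column 1.
Row 6: attacked by (1,6)→{1,6}; (2,9)→{5,9}; (3,7)→{4,7}; (4,4)→{2,4,6}; (5,1)→{1,2}; (7,2)→{1,2,3}. Safe: 8. Place at column 8.
Row 8: attacked by (1,6)→{6}; (2,9)→{3,9}; (3,7)→{2,7}; (4,4)→{4,8}; (5,1)→{1,4}; (6,8)→{6,8}; (7,2)→{1,2,3}. Safe: 5. Place at column 5.
Row 9: attacked by (1,6)→{6}; (2,9)→{2,9}; (3,7)→{1,7}; (4,4)→{4,9}; (5,1)→{1,5}; (6,8)→{5,8}; (7,2)→{2,4}; (8,5)→{4,5,6}. Safe: 3. Place at column 3.
Columns [6, 9, 7, 4, 1, 8, 2, 5, 3], r−c [-5, -7, -4, 0, 4, -2, 5, 3, 6], r+c [7, 11, 10, 8, 6, 14, 9, 13, 12] are all distinct, so no two queens attack.

(1,6) (2,9) (3,7) (4,4) (5,1) (6,8) (7,2) (8,5) (9,3)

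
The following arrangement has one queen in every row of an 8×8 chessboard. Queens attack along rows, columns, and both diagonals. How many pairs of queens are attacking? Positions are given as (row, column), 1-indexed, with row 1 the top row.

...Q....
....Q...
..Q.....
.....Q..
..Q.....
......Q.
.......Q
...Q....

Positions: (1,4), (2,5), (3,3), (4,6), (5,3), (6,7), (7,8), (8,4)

4

Same column: (1,4)–(8,4) (column 4); (3,3)–(5,3) (column 3).
Same diagonal: (1,4)–(2,5) (|1−2| = |4−5| = 1); (6,7)–(7,8) (|6−7| = |7−8| = 1).
Total attacking pairs: 4.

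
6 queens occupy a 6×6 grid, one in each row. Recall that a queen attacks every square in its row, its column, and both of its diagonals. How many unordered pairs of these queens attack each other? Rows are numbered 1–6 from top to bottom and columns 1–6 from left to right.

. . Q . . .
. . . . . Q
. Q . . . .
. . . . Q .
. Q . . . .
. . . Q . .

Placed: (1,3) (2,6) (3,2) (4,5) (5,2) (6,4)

Same column: (3,2)–(5,2) (column 2).
Total attacking pairs: 1.

1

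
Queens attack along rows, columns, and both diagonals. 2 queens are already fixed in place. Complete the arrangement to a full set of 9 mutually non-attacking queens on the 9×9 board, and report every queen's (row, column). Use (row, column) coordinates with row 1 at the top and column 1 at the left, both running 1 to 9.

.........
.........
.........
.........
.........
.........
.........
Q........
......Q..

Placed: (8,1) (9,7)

(1,2) (2,6) (3,9) (4,3) (5,5) (6,8) (7,4) (8,1) (9,7)

Row 1: attacked by (8,1)→{1,8}; (9,7)→{7}. Safe: 2, 3, 4, 5, 6, 9. Place at column 2.
Row 2: attacked by (1,2)→{1,2,3}; (8,1)→{1,7}; (9,7)→{7}. Safe: 4, 5, 6, 8, 9. Place at column 6.
Row 3: attacked by (1,2)→{2,4}; (2,6)→{5,6,7}; (8,1)→{1,6}; (9,7)→{1,7}. Safe: 3, 8, 9. Place at column 9.
Row 4: attacked by (1,2)→{2,5}; (2,6)→{4,6,8}; (3,9)→{8,9}; (8,1)→{1,5}; (9,7)→{2,7}. Safe: 3. Place at column 3.
Row 5: attacked by (1,2)→{2,6}; (2,6)→{3,6,9}; (3,9)→{7,9}; (4,3)→{2,3,4}; (8,1)→{1,4}; (9,7)→{3,7}. Safe: 5, 8. Place at column 5.
Row 6: attacked by (1,2)→{2,7}; (2,6)→{2,6}; (3,9)→{6,9}; (4,3)→{1,3,5}; (5,5)→{4,5,6}; (8,1)→{1,3}; (9,7)→{4,7}. Safe: 8. Place at column 8.
Row 7: attacked by (1,2)→{2,8}; (2,6)→{1,6}; (3,9)→{5,9}; (4,3)→{3,6}; (5,5)→{3,5,7}; (6,8)→{7,8,9}; (8,1)→{1,2}; (9,7)→{5,7,9}. Safe: 4. Place at column 4.
Columns [2, 6, 9, 3, 5, 8, 4, 1, 7], r−c [-1, -4, -6, 1, 0, -2, 3, 7, 2], r+c [3, 8, 12, 7, 10, 14, 11, 9, 16] are all distinct, so no two queens attack.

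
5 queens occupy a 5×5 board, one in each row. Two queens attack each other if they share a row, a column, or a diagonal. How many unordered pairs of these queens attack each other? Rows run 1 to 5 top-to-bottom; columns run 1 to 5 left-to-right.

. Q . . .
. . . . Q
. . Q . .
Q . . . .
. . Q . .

Same column: (3,3)–(5,3) (column 3).
Total attacking pairs: 1.

1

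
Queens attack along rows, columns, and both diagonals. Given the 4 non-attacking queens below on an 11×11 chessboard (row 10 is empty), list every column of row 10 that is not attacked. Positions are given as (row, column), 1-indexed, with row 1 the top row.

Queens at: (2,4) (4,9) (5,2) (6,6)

columns 1, 5, 8, 11

(2,4) attacks row 10 at column 4.
(4,9) attacks row 10 at column 9 and diagonals 3.
(5,2) attacks row 10 at column 2 and diagonals 7.
(6,6) attacks row 10 at column 6 and diagonals 2, 10.
Attacked columns: {2, 3, 4, 6, 7, 9, 10}. Safe: {1, 5, 8, 11}.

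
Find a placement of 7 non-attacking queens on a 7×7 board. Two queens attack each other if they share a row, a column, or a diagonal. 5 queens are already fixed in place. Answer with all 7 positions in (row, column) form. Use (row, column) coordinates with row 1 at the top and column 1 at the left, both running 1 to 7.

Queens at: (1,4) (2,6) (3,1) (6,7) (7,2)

Row 4: attacked by (1,4)→{1,4,7}; (2,6)→{4,6}; (3,1)→{1,2}; (6,7)→{5,7}; (7,2)→{2,5}. Safe: 3. Place at column 3.
Row 5: attacked by (1,4)→{4}; (2,6)→{3,6}; (3,1)→{1,3}; (4,3)→{2,3,4}; (6,7)→{6,7}; (7,2)→{2,4}. Safe: 5. Place at column 5.
Columns [4, 6, 1, 3, 5, 7, 2], r−c [-3, -4, 2, 1, 0, -1, 5], r+c [5, 8, 4, 7, 10, 13, 9] are all distinct, so no two queens attack.

(1,4) (2,6) (3,1) (4,3) (5,5) (6,7) (7,2)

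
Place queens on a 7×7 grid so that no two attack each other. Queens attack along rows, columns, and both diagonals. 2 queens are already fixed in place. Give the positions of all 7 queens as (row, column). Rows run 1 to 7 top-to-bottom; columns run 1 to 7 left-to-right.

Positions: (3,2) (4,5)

(1,3) (2,6) (3,2) (4,5) (5,1) (6,4) (7,7)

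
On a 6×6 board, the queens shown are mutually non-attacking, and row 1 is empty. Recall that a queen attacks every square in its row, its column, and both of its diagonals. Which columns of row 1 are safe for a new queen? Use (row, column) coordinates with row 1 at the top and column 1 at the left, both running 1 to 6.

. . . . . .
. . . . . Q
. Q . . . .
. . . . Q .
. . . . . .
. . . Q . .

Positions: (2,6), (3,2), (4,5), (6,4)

columns 1, 3

(2,6) attacks row 1 at column 6 and diagonals 5.
(3,2) attacks row 1 at column 2 and diagonals 4.
(4,5) attacks row 1 at column 5 and diagonals 2.
(6,4) attacks row 1 at column 4.
Attacked columns: {2, 4, 5, 6}. Safe: {1, 3}.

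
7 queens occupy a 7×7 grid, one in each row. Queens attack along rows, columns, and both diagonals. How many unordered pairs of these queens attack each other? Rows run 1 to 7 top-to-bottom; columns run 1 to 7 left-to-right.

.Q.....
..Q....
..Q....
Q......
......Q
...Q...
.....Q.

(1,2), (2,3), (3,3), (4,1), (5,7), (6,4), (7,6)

Same column: (2,3)–(3,3) (column 3).
Same diagonal: (1,2)–(2,3) (|1−2| = |2−3| = 1); (2,3)–(4,1) (|2−4| = |3−1| = 2).
Total attacking pairs: 3.

3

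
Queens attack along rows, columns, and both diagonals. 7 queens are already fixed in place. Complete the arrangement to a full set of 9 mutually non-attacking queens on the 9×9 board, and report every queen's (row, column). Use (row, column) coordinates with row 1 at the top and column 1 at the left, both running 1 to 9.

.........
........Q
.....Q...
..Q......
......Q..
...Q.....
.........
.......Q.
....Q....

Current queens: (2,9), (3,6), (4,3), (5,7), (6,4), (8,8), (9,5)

Row 1: attacked by (2,9)→{8,9}; (3,6)→{4,6,8}; (4,3)→{3,6}; (5,7)→{3,7}; (6,4)→{4,9}; (8,8)→{1,8}; (9,5)→{5}. Safe: 2. Place at column 2.
Row 7: attacked by (1,2)→{2,8}; (2,9)→{4,9}; (3,6)→{2,6}; (4,3)→{3,6}; (5,7)→{5,7,9}; (6,4)→{3,4,5}; (8,8)→{7,8,9}; (9,5)→{3,5,7}. Safe: 1. Place at column 1.
Columns [2, 9, 6, 3, 7, 4, 1, 8, 5], r−c [-1, -7, -3, 1, -2, 2, 6, 0, 4], r+c [3, 11, 9, 7, 12, 10, 8, 16, 14] are all distinct, so no two queens attack.

(1,2) (2,9) (3,6) (4,3) (5,7) (6,4) (7,1) (8,8) (9,5)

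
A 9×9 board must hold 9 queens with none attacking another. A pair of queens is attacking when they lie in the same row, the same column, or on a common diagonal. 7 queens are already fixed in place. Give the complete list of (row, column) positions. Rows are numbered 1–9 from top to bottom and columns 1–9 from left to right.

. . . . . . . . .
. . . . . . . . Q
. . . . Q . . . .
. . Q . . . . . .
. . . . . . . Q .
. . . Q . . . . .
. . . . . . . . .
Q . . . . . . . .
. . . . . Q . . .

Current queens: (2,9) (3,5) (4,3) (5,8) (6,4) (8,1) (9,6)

(1,2) (2,9) (3,5) (4,3) (5,8) (6,4) (7,7) (8,1) (9,6)

Row 1: attacked by (2,9)→{8,9}; (3,5)→{3,5,7}; (4,3)→{3,6}; (5,8)→{4,8}; (6,4)→{4,9}; (8,1)→{1,8}; (9,6)→{6}. Safe: 2. Place at column 2.
Row 7: attacked by (1,2)→{2,8}; (2,9)→{4,9}; (3,5)→{1,5,9}; (4,3)→{3,6}; (5,8)→{6,8}; (6,4)→{3,4,5}; (8,1)→{1,2}; (9,6)→{4,6,8}. Safe: 7. Place at column 7.
Columns [2, 9, 5, 3, 8, 4, 7, 1, 6], r−c [-1, -7, -2, 1, -3, 2, 0, 7, 3], r+c [3, 11, 8, 7, 13, 10, 14, 9, 15] are all distinct, so no two queens attack.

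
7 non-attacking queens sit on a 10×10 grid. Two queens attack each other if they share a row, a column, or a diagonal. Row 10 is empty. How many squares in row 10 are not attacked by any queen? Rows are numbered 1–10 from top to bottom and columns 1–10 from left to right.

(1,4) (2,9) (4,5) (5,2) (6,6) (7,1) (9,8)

(1,4) attacks row 10 at column 4.
(2,9) attacks row 10 at column 9 and diagonals 1.
(4,5) attacks row 10 at column 5.
(5,2) attacks row 10 at column 2 and diagonals 7.
(6,6) attacks row 10 at column 6 and diagonals 2, 10.
(7,1) attacks row 10 at column 1 and diagonals 4.
(9,8) attacks row 10 at column 8 and diagonals 7, 9.
Attacked columns: {1, 2, 4, 5, 6, 7, 8, 9, 10}. Safe: {3}.

1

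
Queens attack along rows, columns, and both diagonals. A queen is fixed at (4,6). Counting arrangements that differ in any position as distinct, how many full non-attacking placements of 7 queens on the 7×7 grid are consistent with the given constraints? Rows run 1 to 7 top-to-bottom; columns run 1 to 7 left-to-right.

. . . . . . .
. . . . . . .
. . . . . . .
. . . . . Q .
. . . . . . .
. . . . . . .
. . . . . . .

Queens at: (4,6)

6

Branch on row 1: col 1 → 1; col 2 → 0; col 4 → 2; col 5 → 2; col 7 → 1.
Sum: 1 + 0 + 2 + 2 + 1 = 6.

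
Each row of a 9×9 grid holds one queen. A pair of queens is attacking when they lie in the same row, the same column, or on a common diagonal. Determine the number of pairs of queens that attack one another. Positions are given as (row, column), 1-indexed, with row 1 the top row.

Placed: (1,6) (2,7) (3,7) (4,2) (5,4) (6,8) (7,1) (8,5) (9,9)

Same column: (2,7)–(3,7) (column 7).
Same diagonal: (1,6)–(2,7) (|1−2| = |6−7| = 1); (2,7)–(5,4) (|2−5| = |7−4| = 3).
Total attacking pairs: 3.

3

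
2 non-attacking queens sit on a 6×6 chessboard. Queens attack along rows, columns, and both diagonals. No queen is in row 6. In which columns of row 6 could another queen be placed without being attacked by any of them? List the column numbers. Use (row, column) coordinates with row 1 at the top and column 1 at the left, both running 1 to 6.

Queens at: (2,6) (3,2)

columns 1, 3, 4

(2,6) attacks row 6 at column 6 and diagonals 2.
(3,2) attacks row 6 at column 2 and diagonals 5.
Attacked columns: {2, 5, 6}. Safe: {1, 3, 4}.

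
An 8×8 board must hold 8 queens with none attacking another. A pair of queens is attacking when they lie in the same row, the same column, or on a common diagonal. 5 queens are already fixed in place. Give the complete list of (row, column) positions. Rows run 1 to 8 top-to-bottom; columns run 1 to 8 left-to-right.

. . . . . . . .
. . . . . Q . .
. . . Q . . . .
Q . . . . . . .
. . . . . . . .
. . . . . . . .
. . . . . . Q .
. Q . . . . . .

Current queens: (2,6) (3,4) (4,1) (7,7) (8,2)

Row 1: attacked by (2,6)→{5,6,7}; (3,4)→{2,4,6}; (4,1)→{1,4}; (7,7)→{1,7}; (8,2)→{2}. Safe: 3, 8. Place at column 3.
Row 5: attacked by (1,3)→{3,7}; (2,6)→{3,6}; (3,4)→{2,4,6}; (4,1)→{1,2}; (7,7)→{5,7}; (8,2)→{2,5}. Safe: 8. Place at column 8.
Row 6: attacked by (1,3)→{3,8}; (2,6)→{2,6}; (3,4)→{1,4,7}; (4,1)→{1,3}; (5,8)→{7,8}; (7,7)→{6,7,8}; (8,2)→{2,4}. Safe: 5. Place at column 5.
Columns [3, 6, 4, 1, 8, 5, 7, 2], r−c [-2, -4, -1, 3, -3, 1, 0, 6], r+c [4, 8, 7, 5, 13, 11, 14, 10] are all distinct, so no two queens attack.

(1,3) (2,6) (3,4) (4,1) (5,8) (6,5) (7,7) (8,2)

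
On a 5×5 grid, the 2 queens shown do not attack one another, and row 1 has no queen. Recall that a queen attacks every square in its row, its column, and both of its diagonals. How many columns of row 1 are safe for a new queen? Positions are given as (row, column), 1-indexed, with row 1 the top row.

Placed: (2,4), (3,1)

(2,4) attacks row 1 at column 4 and diagonals 3, 5.
(3,1) attacks row 1 at column 1 and diagonals 3.
Attacked columns: {1, 3, 4, 5}. Safe: {2}.

1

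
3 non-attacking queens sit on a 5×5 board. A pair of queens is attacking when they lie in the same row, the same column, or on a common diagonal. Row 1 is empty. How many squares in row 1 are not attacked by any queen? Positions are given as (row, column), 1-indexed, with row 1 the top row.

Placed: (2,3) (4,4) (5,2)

1

(2,3) attacks row 1 at column 3 and diagonals 2, 4.
(4,4) attacks row 1 at column 4 and diagonals 1.
(5,2) attacks row 1 at column 2.
Attacked columns: {1, 2, 3, 4}. Safe: {5}.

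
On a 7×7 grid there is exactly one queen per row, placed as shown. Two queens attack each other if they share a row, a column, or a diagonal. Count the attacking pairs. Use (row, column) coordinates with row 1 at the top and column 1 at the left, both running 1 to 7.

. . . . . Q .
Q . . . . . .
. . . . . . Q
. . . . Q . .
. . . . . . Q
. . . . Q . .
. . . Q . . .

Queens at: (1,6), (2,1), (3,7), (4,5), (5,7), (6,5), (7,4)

4

Same column: (3,7)–(5,7) (column 7); (4,5)–(6,5) (column 5).
Same diagonal: (2,1)–(6,5) (|2−6| = |1−5| = 4); (6,5)–(7,4) (|6−7| = |5−4| = 1).
Total attacking pairs: 4.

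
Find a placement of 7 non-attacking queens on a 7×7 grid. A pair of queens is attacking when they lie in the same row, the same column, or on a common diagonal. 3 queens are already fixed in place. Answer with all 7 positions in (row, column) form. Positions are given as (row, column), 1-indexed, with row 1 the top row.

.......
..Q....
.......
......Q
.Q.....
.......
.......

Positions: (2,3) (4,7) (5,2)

(1,1) (2,3) (3,5) (4,7) (5,2) (6,4) (7,6)

Row 1: attacked by (2,3)→{2,3,4}; (4,7)→{4,7}; (5,2)→{2,6}. Safe: 1, 5. Place at column 1.
Row 3: attacked by (1,1)→{1,3}; (2,3)→{2,3,4}; (4,7)→{6,7}; (5,2)→{2,4}. Safe: 5. Place at column 5.
Row 6: attacked by (1,1)→{1,6}; (2,3)→{3,7}; (3,5)→{2,5}; (4,7)→{5,7}; (5,2)→{1,2,3}. Safe: 4. Place at column 4.
Row 7: attacked by (1,1)→{1,7}; (2,3)→{3}; (3,5)→{1,5}; (4,7)→{4,7}; (5,2)→{2,4}; (6,4)→{3,4,5}. Safe: 6. Place at column 6.
Columns [1, 3, 5, 7, 2, 4, 6], r−c [0, -1, -2, -3, 3, 2, 1], r+c [2, 5, 8, 11, 7, 10, 13] are all distinct, so no two queens attack.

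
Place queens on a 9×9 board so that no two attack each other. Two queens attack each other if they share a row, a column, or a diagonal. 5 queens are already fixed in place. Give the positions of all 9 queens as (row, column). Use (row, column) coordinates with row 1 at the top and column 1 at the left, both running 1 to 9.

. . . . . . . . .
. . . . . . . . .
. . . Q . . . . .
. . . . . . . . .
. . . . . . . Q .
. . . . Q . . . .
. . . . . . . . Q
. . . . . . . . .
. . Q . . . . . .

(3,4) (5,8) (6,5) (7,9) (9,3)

(1,7) (2,2) (3,4) (4,1) (5,8) (6,5) (7,9) (8,6) (9,3)

Row 1: attacked by (3,4)→{2,4,6}; (5,8)→{4,8}; (6,5)→{5}; (7,9)→{3,9}; (9,3)→{3}. Safe: 1, 7. Place at column 7.
Row 2: attacked by (1,7)→{6,7,8}; (3,4)→{3,4,5}; (5,8)→{5,8}; (6,5)→{1,5,9}; (7,9)→{4,9}; (9,3)→{3}. Safe: 2. Place at column 2.
Row 4: attacked by (1,7)→{4,7}; (2,2)→{2,4}; (3,4)→{3,4,5}; (5,8)→{7,8,9}; (6,5)→{3,5,7}; (7,9)→{6,9}; (9,3)→{3,8}. Safe: 1. Place at column 1.
Row 8: attacked by (1,7)→{7}; (2,2)→{2,8}; (3,4)→{4,9}; (4,1)→{1,5}; (5,8)→{5,8}; (6,5)→{3,5,7}; (7,9)→{8,9}; (9,3)→{2,3,4}. Safe: 6. Place at column 6.
Columns [7, 2, 4, 1, 8, 5, 9, 6, 3], r−c [-6, 0, -1, 3, -3, 1, -2, 2, 6], r+c [8, 4, 7, 5, 13, 11, 16, 14, 12] are all distinct, so no two queens attack.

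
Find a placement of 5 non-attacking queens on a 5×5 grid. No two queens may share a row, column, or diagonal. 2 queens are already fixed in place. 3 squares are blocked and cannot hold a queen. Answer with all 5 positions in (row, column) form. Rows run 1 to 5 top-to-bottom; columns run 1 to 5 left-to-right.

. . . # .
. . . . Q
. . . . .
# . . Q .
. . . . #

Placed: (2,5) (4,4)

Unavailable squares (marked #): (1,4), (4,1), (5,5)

(1,3) (2,5) (3,2) (4,4) (5,1)

Row 1: attacked by (2,5)→{4,5}; (4,4)→{1,4}. Blocked: 4. Safe: 2, 3. Place at column 3.
Row 3: attacked by (1,3)→{1,3,5}; (2,5)→{4,5}; (4,4)→{3,4,5}. Safe: 2. Place at column 2.
Row 5: attacked by (1,3)→{3}; (2,5)→{2,5}; (3,2)→{2,4}; (4,4)→{3,4,5}. Blocked: 5. Safe: 1. Place at column 1.
Columns [3, 5, 2, 4, 1], r−c [-2, -3, 1, 0, 4], r+c [4, 7, 5, 8, 6] are all distinct, so no two queens attack.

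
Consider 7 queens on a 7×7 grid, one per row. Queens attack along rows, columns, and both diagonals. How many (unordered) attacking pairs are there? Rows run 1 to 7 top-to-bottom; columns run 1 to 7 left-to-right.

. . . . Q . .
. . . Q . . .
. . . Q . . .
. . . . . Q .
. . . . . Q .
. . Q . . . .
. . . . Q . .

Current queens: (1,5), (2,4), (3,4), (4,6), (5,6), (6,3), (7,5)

6

Same column: (1,5)–(7,5) (column 5); (2,4)–(3,4) (column 4); (4,6)–(5,6) (column 6).
Same diagonal: (1,5)–(2,4) (|1−2| = |5−4| = 1); (2,4)–(4,6) (|2−4| = |4−6| = 2); (3,4)–(5,6) (|3−5| = |4−6| = 2).
Total attacking pairs: 6.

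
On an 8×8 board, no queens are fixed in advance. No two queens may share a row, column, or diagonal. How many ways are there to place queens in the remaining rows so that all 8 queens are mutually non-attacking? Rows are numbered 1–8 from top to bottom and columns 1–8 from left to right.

Branch on row 1: col 1 → 4; col 2 → 8; col 3 → 16; col 4 → 18; col 5 → 18; col 6 → 16; col 7 → 8; col 8 → 4.
Sum: 4 + 8 + 16 + 18 + 18 + 16 + 8 + 4 = 92.
(This is the classic 8-queens count.)

92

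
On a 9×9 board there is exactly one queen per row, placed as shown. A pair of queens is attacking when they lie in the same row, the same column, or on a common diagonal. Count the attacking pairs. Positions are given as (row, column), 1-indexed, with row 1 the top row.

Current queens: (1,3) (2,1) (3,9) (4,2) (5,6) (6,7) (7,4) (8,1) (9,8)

Same column: (2,1)–(8,1) (column 1).
Same diagonal: (2,1)–(9,8) (|2−9| = |1−8| = 7); (5,6)–(6,7) (|5−6| = |6−7| = 1); (5,6)–(7,4) (|5−7| = |6−4| = 2).
Total attacking pairs: 4.

4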